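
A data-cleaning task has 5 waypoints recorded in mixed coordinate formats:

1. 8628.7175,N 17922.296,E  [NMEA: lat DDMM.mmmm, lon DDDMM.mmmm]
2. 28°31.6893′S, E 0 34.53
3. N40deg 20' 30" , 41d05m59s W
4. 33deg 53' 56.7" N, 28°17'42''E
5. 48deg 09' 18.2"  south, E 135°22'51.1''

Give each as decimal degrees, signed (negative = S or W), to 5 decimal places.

1. 86.47863, 179.37160
2. -28.52816, 0.57550
3. 40.34167, -41.09972
4. 33.89908, 28.29500
5. -48.15506, 135.38086

Point 1:
  Lat: degrees = first 2 digits = 86, minutes = 28.7175; 86 + 28.7175/60 = 86.478625
  N → positive
  λ: degrees = first 3 digits = 179, minutes = 22.296; 179 + 22.296/60 = 179.371600
  E ⇒ keep positive
Point 2:
  φ: 28 + 31.6893/60 = 28.528155
  S → negative
  Lon: 0 + 34.53/60 = 0.575500
  E → positive
Point 3:
  Latitude: 20′ + 30″ = 20.50000′; 40 + 20.50000/60 = 40.341667
  N ⇒ keep positive
  Lon: 5′ + 59″ = 5.98333′; 41 + 5.98333/60 = 41.099722
  W ⇒ negate
Point 4:
  Lat: 33° + 53/60 + 56.7/3600 = 33 + 0.883333 + 0.015750 = 33.899083
  N → positive
  Longitude: 17′ + 42″ = 17.70000′; 28 + 17.70000/60 = 28.295000
  E ⇒ keep positive
Point 5:
  Lat: 9′ + 18.2″ = 9.30333′; 48 + 9.30333/60 = 48.155056
  S ⇒ negate
  Longitude: 22′ + 51.1″ = 22.85167′; 135 + 22.85167/60 = 135.380861
  E ⇒ keep positive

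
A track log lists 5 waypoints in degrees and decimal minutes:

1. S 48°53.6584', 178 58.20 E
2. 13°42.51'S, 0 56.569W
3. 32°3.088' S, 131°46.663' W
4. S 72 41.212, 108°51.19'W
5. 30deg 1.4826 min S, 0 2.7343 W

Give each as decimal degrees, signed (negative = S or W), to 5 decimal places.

1. -48.89431, 178.97000
2. -13.70850, -0.94282
3. -32.05147, -131.77772
4. -72.68687, -108.85317
5. -30.02471, -0.04557

Point 1:
  Lat: 48 + 53.6584/60 = 48.894307
  hemisphere S, so the sign is −
  Longitude: 58.2′ = 0.970000°; total 178.970000
  E → positive
Point 2:
  φ: 13 + 42.51/60 = 13.708500
  hemisphere S, so the sign is −
  λ: 0 + 56.569/60 = 0.942817
  W → negative
Point 3:
  Lat: 32 + 3.088/60 = 32.051467
  S → negative
  Longitude: 46.663′ = 0.777717°; total 131.777717
  W ⇒ negate
Point 4:
  φ: 72 + 41.212/60 = 72.686867
  S → negative
  λ: 108 + 51.19/60 = 108.853167
  hemisphere W, so the sign is −
Point 5:
  Lat: 1.4826′ = 0.024710°; total 30.024710
  S → negative
  λ: 0 + 2.7343/60 = 0.045572
  hemisphere W, so the sign is −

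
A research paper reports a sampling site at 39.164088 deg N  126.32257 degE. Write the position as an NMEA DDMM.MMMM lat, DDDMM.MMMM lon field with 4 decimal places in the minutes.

Latitude: 39° + 0.164088 × 60 = 39° 9.845280′
λ: fractional part 0.322570 → 19.354200 minutes

3909.8453,N / 12619.3542,E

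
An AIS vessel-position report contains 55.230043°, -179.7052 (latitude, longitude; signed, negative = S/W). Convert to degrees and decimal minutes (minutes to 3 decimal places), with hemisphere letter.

55° 13.803′ N, 179° 42.312′ W

φ: 55° + 0.230043 × 60 = 55° 13.80258′
Longitude is negative → W; |value| = 179.705200
Longitude: minutes = (179.705200 − 179) × 60 = 42.31200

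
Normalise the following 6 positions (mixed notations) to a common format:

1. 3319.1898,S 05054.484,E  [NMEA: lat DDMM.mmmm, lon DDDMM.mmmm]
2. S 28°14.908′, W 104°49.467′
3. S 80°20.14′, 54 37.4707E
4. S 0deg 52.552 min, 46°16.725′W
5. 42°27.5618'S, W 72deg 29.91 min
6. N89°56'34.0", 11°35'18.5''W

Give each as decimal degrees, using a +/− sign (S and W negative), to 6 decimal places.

Point 1:
  Latitude: degrees = first 2 digits = 33, minutes = 19.1898; 33 + 19.1898/60 = 33.3198300
  S ⇒ negate
  Lon: split at 3 digits → 050° and 54.484′; 50 + 54.484/60 = 50.9080667
  E → positive
Point 2:
  Lat: 14.908′ = 0.248467°; total 28.2484667
  S ⇒ negate
  λ: 49.467′ = 0.824450°; total 104.8244500
  hemisphere W, so the sign is −
Point 3:
  φ: 80 + 20.14/60 = 80.3356667
  hemisphere S, so the sign is −
  Longitude: 54 + 37.4707/60 = 54.6245117
  E ⇒ keep positive
Point 4:
  Latitude: 0 + 52.552/60 = 0.8758667
  S → negative
  λ: 16.725′ = 0.278750°; total 46.2787500
  hemisphere W, so the sign is −
Point 5:
  φ: 42 + 27.5618/60 = 42.4593633
  hemisphere S, so the sign is −
  λ: 72 + 29.91/60 = 72.4985000
  hemisphere W, so the sign is −
Point 6:
  Latitude: 56′ + 34″ = 56.56667′; 89 + 56.56667/60 = 89.9427778
  N → positive
  Longitude: 35′ + 18.5″ = 35.30833′; 11 + 35.30833/60 = 11.5884722
  W → negative

1. -33.319830, 50.908067
2. -28.248467, -104.824450
3. -80.335667, 54.624512
4. -0.875867, -46.278750
5. -42.459363, -72.498500
6. 89.942778, -11.588472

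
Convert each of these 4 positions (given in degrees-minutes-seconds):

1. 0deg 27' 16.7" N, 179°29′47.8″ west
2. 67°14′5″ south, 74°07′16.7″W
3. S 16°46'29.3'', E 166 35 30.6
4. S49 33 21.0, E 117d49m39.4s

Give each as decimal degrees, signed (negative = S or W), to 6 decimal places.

1. 0.454639, -179.496611
2. -67.234722, -74.121306
3. -16.774806, 166.591833
4. -49.555833, 117.827611

Point 1:
  φ: 27′ + 16.7″ = 27.27833′; 0 + 27.27833/60 = 0.4546389
  N ⇒ keep positive
  Longitude: 29′ + 47.8″ = 29.79667′; 179 + 29.79667/60 = 179.4966111
  W ⇒ negate
Point 2:
  Latitude: 14′ + 5″ = 14.08333′; 67 + 14.08333/60 = 67.2347222
  hemisphere S, so the sign is −
  Longitude: 7′ + 16.7″ = 7.27833′; 74 + 7.27833/60 = 74.1213056
  W → negative
Point 3:
  Latitude: 46′ + 29.3″ = 46.48833′; 16 + 46.48833/60 = 16.7748056
  S → negative
  λ: 35′ + 30.6″ = 35.51000′; 166 + 35.51000/60 = 166.5918333
  E → positive
Point 4:
  φ: 49° + 33/60 + 21/3600 = 49 + 0.550000 + 0.005833 = 49.5558333
  S → negative
  Lon: 117° + 49/60 + 39.4/3600 = 117 + 0.816667 + 0.010944 = 117.8276111
  E → positive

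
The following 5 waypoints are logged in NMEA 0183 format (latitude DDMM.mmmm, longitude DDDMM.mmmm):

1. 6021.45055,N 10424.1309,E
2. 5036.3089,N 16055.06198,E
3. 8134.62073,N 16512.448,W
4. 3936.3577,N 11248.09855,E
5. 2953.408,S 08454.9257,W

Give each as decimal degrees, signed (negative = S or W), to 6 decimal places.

Point 1:
  Lat: split at 2 digits → 60° and 21.45055′; 60 + 21.45055/60 = 60.3575092
  N → positive
  Longitude: degrees = first 3 digits = 104, minutes = 24.1309; 104 + 24.1309/60 = 104.4021817
  E ⇒ keep positive
Point 2:
  Lat: degrees = first 2 digits = 50, minutes = 36.3089; 50 + 36.3089/60 = 50.6051483
  N ⇒ keep positive
  Longitude: degrees = first 3 digits = 160, minutes = 55.06198; 160 + 55.06198/60 = 160.9176997
  E ⇒ keep positive
Point 3:
  Latitude: degrees = first 2 digits = 81, minutes = 34.62073; 81 + 34.62073/60 = 81.5770122
  N → positive
  λ: degrees = first 3 digits = 165, minutes = 12.448; 165 + 12.448/60 = 165.2074667
  W ⇒ negate
Point 4:
  φ: degrees = first 2 digits = 39, minutes = 36.3577; 39 + 36.3577/60 = 39.6059617
  N → positive
  Longitude: degrees = first 3 digits = 112, minutes = 48.09855; 112 + 48.09855/60 = 112.8016425
  E ⇒ keep positive
Point 5:
  Latitude: split at 2 digits → 29° and 53.408′; 29 + 53.408/60 = 29.8901333
  S ⇒ negate
  Longitude: split at 3 digits → 084° and 54.9257′; 84 + 54.9257/60 = 84.9154283
  W ⇒ negate

1. 60.357509, 104.402182
2. 50.605148, 160.917700
3. 81.577012, -165.207467
4. 39.605962, 112.801643
5. -29.890133, -84.915428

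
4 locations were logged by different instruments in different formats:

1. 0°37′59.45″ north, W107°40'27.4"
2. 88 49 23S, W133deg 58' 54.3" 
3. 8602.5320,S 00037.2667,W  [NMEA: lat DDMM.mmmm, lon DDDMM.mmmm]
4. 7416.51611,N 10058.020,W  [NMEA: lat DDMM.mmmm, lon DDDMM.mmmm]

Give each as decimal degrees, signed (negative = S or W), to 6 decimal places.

1. 0.633181, -107.674278
2. -88.823056, -133.981750
3. -86.042200, -0.621112
4. 74.275269, -100.967000

Point 1:
  Lat: 37′ + 59.45″ = 37.99083′; 0 + 37.99083/60 = 0.6331806
  N ⇒ keep positive
  Longitude: 40′ + 27.4″ = 40.45667′; 107 + 40.45667/60 = 107.6742778
  W → negative
Point 2:
  φ: 88 + 49/60 + 23/3600 = 88.8230556
  hemisphere S, so the sign is −
  Longitude: 133° + 58/60 + 54.3/3600 = 133 + 0.966667 + 0.015083 = 133.9817500
  W ⇒ negate
Point 3:
  Lat: degrees = first 2 digits = 86, minutes = 2.532; 86 + 2.532/60 = 86.0422000
  hemisphere S, so the sign is −
  λ: degrees = first 3 digits = 0, minutes = 37.2667; 0 + 37.2667/60 = 0.6211117
  W ⇒ negate
Point 4:
  φ: split at 2 digits → 74° and 16.51611′; 74 + 16.51611/60 = 74.2752685
  N → positive
  Lon: degrees = first 3 digits = 100, minutes = 58.02; 100 + 58.02/60 = 100.9670000
  hemisphere W, so the sign is −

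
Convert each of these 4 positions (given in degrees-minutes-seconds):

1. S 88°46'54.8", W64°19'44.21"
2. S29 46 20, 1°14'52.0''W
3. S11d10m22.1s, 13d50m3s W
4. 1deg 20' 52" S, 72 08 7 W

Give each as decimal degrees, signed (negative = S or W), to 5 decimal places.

Point 1:
  Lat: 88° + 46/60 + 54.8/3600 = 88 + 0.766667 + 0.015222 = 88.781889
  hemisphere S, so the sign is −
  Lon: 64 + 19/60 + 44.21/3600 = 64.328947
  W → negative
Point 2:
  Latitude: 29 + 46/60 + 20/3600 = 29.772222
  hemisphere S, so the sign is −
  Lon: 14′ + 52″ = 14.86667′; 1 + 14.86667/60 = 1.247778
  hemisphere W, so the sign is −
Point 3:
  Latitude: 11° + 10/60 + 22.1/3600 = 11 + 0.166667 + 0.006139 = 11.172806
  S ⇒ negate
  λ: 13° + 50/60 + 3/3600 = 13 + 0.833333 + 0.000833 = 13.834167
  W ⇒ negate
Point 4:
  Lat: 20′ + 52″ = 20.86667′; 1 + 20.86667/60 = 1.347778
  hemisphere S, so the sign is −
  Longitude: 72° + 8/60 + 7/3600 = 72 + 0.133333 + 0.001944 = 72.135278
  W → negative

1. -88.78189, -64.32895
2. -29.77222, -1.24778
3. -11.17281, -13.83417
4. -1.34778, -72.13528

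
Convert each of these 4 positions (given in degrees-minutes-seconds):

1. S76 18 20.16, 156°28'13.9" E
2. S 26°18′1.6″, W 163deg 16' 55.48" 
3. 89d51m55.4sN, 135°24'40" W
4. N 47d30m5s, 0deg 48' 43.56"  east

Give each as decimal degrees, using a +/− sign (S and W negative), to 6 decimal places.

Point 1:
  Lat: 18′ + 20.16″ = 18.33600′; 76 + 18.33600/60 = 76.3056000
  hemisphere S, so the sign is −
  Lon: 28′ + 13.9″ = 28.23167′; 156 + 28.23167/60 = 156.4705278
  E ⇒ keep positive
Point 2:
  φ: 18′ + 1.6″ = 18.02667′; 26 + 18.02667/60 = 26.3004444
  S → negative
  Longitude: 16′ + 55.48″ = 16.92467′; 163 + 16.92467/60 = 163.2820778
  W ⇒ negate
Point 3:
  Lat: 89° + 51/60 + 55.4/3600 = 89 + 0.850000 + 0.015389 = 89.8653889
  N → positive
  λ: 135 + 24/60 + 40/3600 = 135.4111111
  W → negative
Point 4:
  φ: 30′ + 5″ = 30.08333′; 47 + 30.08333/60 = 47.5013889
  N ⇒ keep positive
  Longitude: 0° + 48/60 + 43.56/3600 = 0 + 0.800000 + 0.012100 = 0.8121000
  E → positive

1. -76.305600, 156.470528
2. -26.300444, -163.282078
3. 89.865389, -135.411111
4. 47.501389, 0.812100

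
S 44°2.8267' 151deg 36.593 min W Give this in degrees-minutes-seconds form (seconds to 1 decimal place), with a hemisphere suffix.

44°02′49.6″ S, 151°36′35.6″ W

φ: 2.82670′ → 2′ and 0.82670 × 60 = 49.602″
Lon: fractional minutes 0.59300 × 60 = 35.580″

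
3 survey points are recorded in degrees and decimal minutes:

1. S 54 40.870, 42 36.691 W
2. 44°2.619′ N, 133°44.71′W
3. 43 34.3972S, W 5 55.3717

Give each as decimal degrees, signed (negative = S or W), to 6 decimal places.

Point 1:
  Latitude: 54 + 40.87/60 = 54.6811667
  S → negative
  Lon: 36.691′ = 0.611517°; total 42.6115167
  W ⇒ negate
Point 2:
  φ: 44 + 2.619/60 = 44.0436500
  N → positive
  λ: 44.71′ = 0.745167°; total 133.7451667
  W ⇒ negate
Point 3:
  Latitude: 34.3972′ = 0.573287°; total 43.5732867
  S ⇒ negate
  λ: 5 + 55.3717/60 = 5.9228617
  W ⇒ negate

1. -54.681167, -42.611517
2. 44.043650, -133.745167
3. -43.573287, -5.922862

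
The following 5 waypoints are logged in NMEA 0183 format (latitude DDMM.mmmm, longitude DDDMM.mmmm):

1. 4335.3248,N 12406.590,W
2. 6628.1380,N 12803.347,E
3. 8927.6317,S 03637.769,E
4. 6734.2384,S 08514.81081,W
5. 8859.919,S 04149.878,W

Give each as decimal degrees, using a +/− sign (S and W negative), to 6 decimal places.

1. 43.588747, -124.109833
2. 66.468967, 128.055783
3. -89.460528, 36.629483
4. -67.570640, -85.246847
5. -88.998650, -41.831300

Point 1:
  Lat: split at 2 digits → 43° and 35.3248′; 43 + 35.3248/60 = 43.5887467
  N ⇒ keep positive
  λ: split at 3 digits → 124° and 6.59′; 124 + 6.59/60 = 124.1098333
  hemisphere W, so the sign is −
Point 2:
  Latitude: degrees = first 2 digits = 66, minutes = 28.138; 66 + 28.138/60 = 66.4689667
  N → positive
  λ: split at 3 digits → 128° and 3.347′; 128 + 3.347/60 = 128.0557833
  E ⇒ keep positive
Point 3:
  φ: split at 2 digits → 89° and 27.6317′; 89 + 27.6317/60 = 89.4605283
  hemisphere S, so the sign is −
  Longitude: split at 3 digits → 036° and 37.769′; 36 + 37.769/60 = 36.6294833
  E ⇒ keep positive
Point 4:
  Latitude: degrees = first 2 digits = 67, minutes = 34.2384; 67 + 34.2384/60 = 67.5706400
  hemisphere S, so the sign is −
  Longitude: degrees = first 3 digits = 85, minutes = 14.81081; 85 + 14.81081/60 = 85.2468468
  hemisphere W, so the sign is −
Point 5:
  φ: split at 2 digits → 88° and 59.919′; 88 + 59.919/60 = 88.9986500
  S → negative
  Longitude: split at 3 digits → 041° and 49.878′; 41 + 49.878/60 = 41.8313000
  hemisphere W, so the sign is −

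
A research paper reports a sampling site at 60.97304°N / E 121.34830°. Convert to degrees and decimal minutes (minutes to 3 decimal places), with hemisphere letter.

60° 58.382′ N, 121° 20.898′ E

φ: minutes = (60.973040 − 60) × 60 = 58.38240
Longitude: fractional part 0.348300 → 20.89800 minutes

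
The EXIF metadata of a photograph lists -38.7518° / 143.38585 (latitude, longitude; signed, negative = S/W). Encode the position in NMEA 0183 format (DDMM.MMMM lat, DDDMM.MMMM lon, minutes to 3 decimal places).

3845.108,S / 14323.151,E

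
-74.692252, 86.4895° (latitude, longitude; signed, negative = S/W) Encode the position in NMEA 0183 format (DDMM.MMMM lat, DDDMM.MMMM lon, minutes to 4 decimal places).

Latitude is negative → S; |value| = 74.692252
Latitude: minutes = (74.692252 − 74) × 60 = 41.535120
λ: 86° + 0.489500 × 60 = 86° 29.370000′

7441.5351,S / 08629.3700,E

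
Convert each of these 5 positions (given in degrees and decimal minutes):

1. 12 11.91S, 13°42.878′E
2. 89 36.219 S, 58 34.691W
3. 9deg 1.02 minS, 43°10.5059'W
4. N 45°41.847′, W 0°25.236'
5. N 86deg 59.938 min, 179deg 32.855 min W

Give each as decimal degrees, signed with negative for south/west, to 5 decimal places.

Point 1:
  Latitude: 12 + 11.91/60 = 12.198500
  S ⇒ negate
  Longitude: 42.878′ = 0.714633°; total 13.714633
  E ⇒ keep positive
Point 2:
  φ: 36.219′ = 0.603650°; total 89.603650
  S ⇒ negate
  Lon: 58 + 34.691/60 = 58.578183
  hemisphere W, so the sign is −
Point 3:
  φ: 1.02′ = 0.017000°; total 9.017000
  hemisphere S, so the sign is −
  Lon: 43 + 10.5059/60 = 43.175098
  W → negative
Point 4:
  Latitude: 41.847′ = 0.697450°; total 45.697450
  N → positive
  Lon: 25.236′ = 0.420600°; total 0.420600
  W ⇒ negate
Point 5:
  Latitude: 59.938′ = 0.998967°; total 86.998967
  N → positive
  Longitude: 32.855′ = 0.547583°; total 179.547583
  W → negative

1. -12.19850, 13.71463
2. -89.60365, -58.57818
3. -9.01700, -43.17510
4. 45.69745, -0.42060
5. 86.99897, -179.54758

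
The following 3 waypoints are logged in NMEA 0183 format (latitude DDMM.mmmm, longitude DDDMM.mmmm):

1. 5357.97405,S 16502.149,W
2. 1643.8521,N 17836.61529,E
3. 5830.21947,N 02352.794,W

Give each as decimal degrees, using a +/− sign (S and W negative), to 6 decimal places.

1. -53.966234, -165.035817
2. 16.730868, 178.610255
3. 58.503658, -23.879900

Point 1:
  φ: split at 2 digits → 53° and 57.97405′; 53 + 57.97405/60 = 53.9662342
  S → negative
  Lon: degrees = first 3 digits = 165, minutes = 2.149; 165 + 2.149/60 = 165.0358167
  hemisphere W, so the sign is −
Point 2:
  Lat: split at 2 digits → 16° and 43.8521′; 16 + 43.8521/60 = 16.7308683
  N → positive
  Lon: split at 3 digits → 178° and 36.61529′; 178 + 36.61529/60 = 178.6102548
  E → positive
Point 3:
  φ: split at 2 digits → 58° and 30.21947′; 58 + 30.21947/60 = 58.5036578
  N ⇒ keep positive
  Lon: degrees = first 3 digits = 23, minutes = 52.794; 23 + 52.794/60 = 23.8799000
  W → negative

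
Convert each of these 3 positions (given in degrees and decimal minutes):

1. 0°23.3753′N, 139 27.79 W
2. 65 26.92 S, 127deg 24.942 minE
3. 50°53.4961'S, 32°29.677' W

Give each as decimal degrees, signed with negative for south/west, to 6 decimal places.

Point 1:
  φ: 0 + 23.3753/60 = 0.3895883
  N → positive
  λ: 139 + 27.79/60 = 139.4631667
  hemisphere W, so the sign is −
Point 2:
  Latitude: 26.92′ = 0.448667°; total 65.4486667
  S ⇒ negate
  λ: 127 + 24.942/60 = 127.4157000
  E → positive
Point 3:
  Lat: 53.4961′ = 0.891602°; total 50.8916017
  S ⇒ negate
  Longitude: 29.677′ = 0.494617°; total 32.4946167
  W ⇒ negate

1. 0.389588, -139.463167
2. -65.448667, 127.415700
3. -50.891602, -32.494617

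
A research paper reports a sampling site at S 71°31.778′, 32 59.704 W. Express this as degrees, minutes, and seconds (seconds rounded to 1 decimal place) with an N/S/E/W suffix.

71°31′46.7″ S, 32°59′42.2″ W

φ: fractional minutes 0.77800 × 60 = 46.680″
Lon: fractional minutes 0.70400 × 60 = 42.240″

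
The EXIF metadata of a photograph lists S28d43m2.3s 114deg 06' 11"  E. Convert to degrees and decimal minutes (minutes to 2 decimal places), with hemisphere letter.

28° 43.04′ S, 114° 6.18′ E

Latitude: seconds/60 = 0.03833; minutes = 43 + 0.03833 = 43.0383
Longitude: seconds/60 = 0.18333; minutes = 6 + 0.18333 = 6.1833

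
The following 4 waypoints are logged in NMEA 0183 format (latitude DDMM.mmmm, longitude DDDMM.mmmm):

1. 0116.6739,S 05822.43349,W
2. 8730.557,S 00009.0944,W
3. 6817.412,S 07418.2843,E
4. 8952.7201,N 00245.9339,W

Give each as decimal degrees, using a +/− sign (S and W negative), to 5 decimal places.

1. -1.27790, -58.37389
2. -87.50928, -0.15157
3. -68.29020, 74.30474
4. 89.87867, -2.76557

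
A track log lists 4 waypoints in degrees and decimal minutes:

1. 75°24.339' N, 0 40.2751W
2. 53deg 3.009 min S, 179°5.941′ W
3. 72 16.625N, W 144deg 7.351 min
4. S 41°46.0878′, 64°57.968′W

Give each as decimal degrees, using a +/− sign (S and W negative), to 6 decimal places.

1. 75.405650, -0.671252
2. -53.050150, -179.099017
3. 72.277083, -144.122517
4. -41.768130, -64.966133

Point 1:
  Latitude: 24.339′ = 0.405650°; total 75.4056500
  N ⇒ keep positive
  Lon: 0 + 40.2751/60 = 0.6712517
  W ⇒ negate
Point 2:
  Lat: 53 + 3.009/60 = 53.0501500
  S → negative
  Lon: 179 + 5.941/60 = 179.0990167
  hemisphere W, so the sign is −
Point 3:
  φ: 72 + 16.625/60 = 72.2770833
  N ⇒ keep positive
  Longitude: 7.351′ = 0.122517°; total 144.1225167
  W ⇒ negate
Point 4:
  φ: 41 + 46.0878/60 = 41.7681300
  hemisphere S, so the sign is −
  Longitude: 57.968′ = 0.966133°; total 64.9661333
  hemisphere W, so the sign is −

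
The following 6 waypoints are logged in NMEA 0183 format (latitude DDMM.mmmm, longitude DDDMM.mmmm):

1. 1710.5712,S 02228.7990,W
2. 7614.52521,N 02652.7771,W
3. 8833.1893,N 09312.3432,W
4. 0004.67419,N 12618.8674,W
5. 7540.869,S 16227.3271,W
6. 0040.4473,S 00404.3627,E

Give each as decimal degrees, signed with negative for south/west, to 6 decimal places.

1. -17.176187, -22.479983
2. 76.242087, -26.879618
3. 88.553155, -93.205720
4. 0.077903, -126.314457
5. -75.681150, -162.455452
6. -0.674122, 4.072712

Point 1:
  Latitude: degrees = first 2 digits = 17, minutes = 10.5712; 17 + 10.5712/60 = 17.1761867
  S → negative
  Lon: degrees = first 3 digits = 22, minutes = 28.799; 22 + 28.799/60 = 22.4799833
  W → negative
Point 2:
  Latitude: split at 2 digits → 76° and 14.52521′; 76 + 14.52521/60 = 76.2420868
  N ⇒ keep positive
  Longitude: degrees = first 3 digits = 26, minutes = 52.7771; 26 + 52.7771/60 = 26.8796183
  hemisphere W, so the sign is −
Point 3:
  φ: split at 2 digits → 88° and 33.1893′; 88 + 33.1893/60 = 88.5531550
  N ⇒ keep positive
  Longitude: split at 3 digits → 093° and 12.3432′; 93 + 12.3432/60 = 93.2057200
  W ⇒ negate
Point 4:
  φ: degrees = first 2 digits = 0, minutes = 4.67419; 0 + 4.67419/60 = 0.0779032
  N ⇒ keep positive
  λ: split at 3 digits → 126° and 18.8674′; 126 + 18.8674/60 = 126.3144567
  W → negative
Point 5:
  Latitude: split at 2 digits → 75° and 40.869′; 75 + 40.869/60 = 75.6811500
  S ⇒ negate
  λ: degrees = first 3 digits = 162, minutes = 27.3271; 162 + 27.3271/60 = 162.4554517
  W → negative
Point 6:
  Latitude: degrees = first 2 digits = 0, minutes = 40.4473; 0 + 40.4473/60 = 0.6741217
  S ⇒ negate
  λ: degrees = first 3 digits = 4, minutes = 4.3627; 4 + 4.3627/60 = 4.0727117
  E ⇒ keep positive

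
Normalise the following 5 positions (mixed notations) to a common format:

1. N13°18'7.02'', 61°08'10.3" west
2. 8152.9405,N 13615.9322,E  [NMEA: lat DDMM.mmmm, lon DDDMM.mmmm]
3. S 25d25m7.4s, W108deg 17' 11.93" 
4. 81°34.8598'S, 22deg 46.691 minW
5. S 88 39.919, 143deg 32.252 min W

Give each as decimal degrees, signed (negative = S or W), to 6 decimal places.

1. 13.301950, -61.136194
2. 81.882342, 136.265537
3. -25.418722, -108.286647
4. -81.580997, -22.778183
5. -88.665317, -143.537533

Point 1:
  Latitude: 13° + 18/60 + 7.02/3600 = 13 + 0.300000 + 0.001950 = 13.3019500
  N ⇒ keep positive
  Lon: 8′ + 10.3″ = 8.17167′; 61 + 8.17167/60 = 61.1361944
  W ⇒ negate
Point 2:
  Lat: split at 2 digits → 81° and 52.9405′; 81 + 52.9405/60 = 81.8823417
  N ⇒ keep positive
  Longitude: degrees = first 3 digits = 136, minutes = 15.9322; 136 + 15.9322/60 = 136.2655367
  E ⇒ keep positive
Point 3:
  Latitude: 25° + 25/60 + 7.4/3600 = 25 + 0.416667 + 0.002056 = 25.4187222
  hemisphere S, so the sign is −
  λ: 108 + 17/60 + 11.93/3600 = 108.2866472
  hemisphere W, so the sign is −
Point 4:
  φ: 34.8598′ = 0.580997°; total 81.5809967
  S ⇒ negate
  Lon: 22 + 46.691/60 = 22.7781833
  W → negative
Point 5:
  φ: 39.919′ = 0.665317°; total 88.6653167
  S ⇒ negate
  Longitude: 32.252′ = 0.537533°; total 143.5375333
  hemisphere W, so the sign is −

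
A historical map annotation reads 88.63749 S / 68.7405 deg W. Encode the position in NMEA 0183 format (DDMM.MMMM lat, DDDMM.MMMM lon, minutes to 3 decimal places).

φ: 88° + 0.637490 × 60 = 88° 38.24940′
λ: minutes = (68.740500 − 68) × 60 = 44.43000

8838.249,S / 06844.430,W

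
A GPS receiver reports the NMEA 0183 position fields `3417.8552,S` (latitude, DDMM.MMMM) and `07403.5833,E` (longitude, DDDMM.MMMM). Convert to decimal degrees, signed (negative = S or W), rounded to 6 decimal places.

φ: split at 2 digits → 34° and 17.8552′; 34 + 17.8552/60 = 34.2975867
S → negative
Lon: split at 3 digits → 074° and 3.5833′; 74 + 3.5833/60 = 74.0597217
E ⇒ keep positive

-34.297587, 74.059722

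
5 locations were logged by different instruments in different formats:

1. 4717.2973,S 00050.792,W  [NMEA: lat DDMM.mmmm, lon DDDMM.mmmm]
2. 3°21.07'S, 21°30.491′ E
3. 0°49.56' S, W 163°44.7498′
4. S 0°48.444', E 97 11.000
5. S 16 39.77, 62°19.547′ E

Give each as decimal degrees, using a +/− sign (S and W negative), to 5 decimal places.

1. -47.28829, -0.84653
2. -3.35117, 21.50818
3. -0.82600, -163.74583
4. -0.80740, 97.18333
5. -16.66283, 62.32578

Point 1:
  φ: split at 2 digits → 47° and 17.2973′; 47 + 17.2973/60 = 47.288288
  S ⇒ negate
  λ: split at 3 digits → 000° and 50.792′; 0 + 50.792/60 = 0.846533
  hemisphere W, so the sign is −
Point 2:
  φ: 21.07′ = 0.351167°; total 3.351167
  hemisphere S, so the sign is −
  Longitude: 30.491′ = 0.508183°; total 21.508183
  E ⇒ keep positive
Point 3:
  Latitude: 0 + 49.56/60 = 0.826000
  S → negative
  Longitude: 44.7498′ = 0.745830°; total 163.745830
  W ⇒ negate
Point 4:
  φ: 0 + 48.444/60 = 0.807400
  S → negative
  Lon: 97 + 11/60 = 97.183333
  E ⇒ keep positive
Point 5:
  Latitude: 16 + 39.77/60 = 16.662833
  S → negative
  Lon: 19.547′ = 0.325783°; total 62.325783
  E → positive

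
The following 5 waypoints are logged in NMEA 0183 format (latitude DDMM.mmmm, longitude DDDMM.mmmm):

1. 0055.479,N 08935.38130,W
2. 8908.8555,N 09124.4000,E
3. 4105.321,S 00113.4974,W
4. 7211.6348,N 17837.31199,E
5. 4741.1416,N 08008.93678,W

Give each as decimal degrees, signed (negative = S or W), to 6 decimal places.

1. 0.924650, -89.589688
2. 89.147592, 91.406667
3. -41.088683, -1.224957
4. 72.193913, 178.621867
5. 47.685693, -80.148946

Point 1:
  Latitude: degrees = first 2 digits = 0, minutes = 55.479; 0 + 55.479/60 = 0.9246500
  N → positive
  Lon: degrees = first 3 digits = 89, minutes = 35.3813; 89 + 35.3813/60 = 89.5896883
  hemisphere W, so the sign is −
Point 2:
  φ: degrees = first 2 digits = 89, minutes = 8.8555; 89 + 8.8555/60 = 89.1475917
  N → positive
  λ: split at 3 digits → 091° and 24.4′; 91 + 24.4/60 = 91.4066667
  E ⇒ keep positive
Point 3:
  Latitude: split at 2 digits → 41° and 5.321′; 41 + 5.321/60 = 41.0886833
  S → negative
  λ: degrees = first 3 digits = 1, minutes = 13.4974; 1 + 13.4974/60 = 1.2249567
  W → negative
Point 4:
  φ: degrees = first 2 digits = 72, minutes = 11.6348; 72 + 11.6348/60 = 72.1939133
  N → positive
  Lon: degrees = first 3 digits = 178, minutes = 37.31199; 178 + 37.31199/60 = 178.6218665
  E ⇒ keep positive
Point 5:
  Lat: split at 2 digits → 47° and 41.1416′; 47 + 41.1416/60 = 47.6856933
  N ⇒ keep positive
  λ: split at 3 digits → 080° and 8.93678′; 80 + 8.93678/60 = 80.1489463
  W ⇒ negate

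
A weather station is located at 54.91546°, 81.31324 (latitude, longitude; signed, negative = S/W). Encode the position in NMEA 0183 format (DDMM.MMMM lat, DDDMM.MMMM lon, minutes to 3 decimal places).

Latitude: minutes = (54.915460 − 54) × 60 = 54.92760
Lon: 81° + 0.313240 × 60 = 81° 18.79440′

5454.928,N / 08118.794,E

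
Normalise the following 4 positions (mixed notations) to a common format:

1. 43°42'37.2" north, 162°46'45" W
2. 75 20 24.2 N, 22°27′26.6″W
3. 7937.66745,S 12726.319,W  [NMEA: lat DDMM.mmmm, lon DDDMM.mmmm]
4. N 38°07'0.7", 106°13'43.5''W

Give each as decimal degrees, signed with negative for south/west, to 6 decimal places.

1. 43.710333, -162.779167
2. 75.340056, -22.457389
3. -79.627791, -127.438650
4. 38.116861, -106.228750

Point 1:
  Lat: 42′ + 37.2″ = 42.62000′; 43 + 42.62000/60 = 43.7103333
  N → positive
  λ: 46′ + 45″ = 46.75000′; 162 + 46.75000/60 = 162.7791667
  W ⇒ negate
Point 2:
  Latitude: 75° + 20/60 + 24.2/3600 = 75 + 0.333333 + 0.006722 = 75.3400556
  N → positive
  Longitude: 22° + 27/60 + 26.6/3600 = 22 + 0.450000 + 0.007389 = 22.4573889
  hemisphere W, so the sign is −
Point 3:
  φ: degrees = first 2 digits = 79, minutes = 37.66745; 79 + 37.66745/60 = 79.6277908
  S → negative
  λ: split at 3 digits → 127° and 26.319′; 127 + 26.319/60 = 127.4386500
  hemisphere W, so the sign is −
Point 4:
  Lat: 38 + 7/60 + 0.7/3600 = 38.1168611
  N ⇒ keep positive
  λ: 13′ + 43.5″ = 13.72500′; 106 + 13.72500/60 = 106.2287500
  W → negative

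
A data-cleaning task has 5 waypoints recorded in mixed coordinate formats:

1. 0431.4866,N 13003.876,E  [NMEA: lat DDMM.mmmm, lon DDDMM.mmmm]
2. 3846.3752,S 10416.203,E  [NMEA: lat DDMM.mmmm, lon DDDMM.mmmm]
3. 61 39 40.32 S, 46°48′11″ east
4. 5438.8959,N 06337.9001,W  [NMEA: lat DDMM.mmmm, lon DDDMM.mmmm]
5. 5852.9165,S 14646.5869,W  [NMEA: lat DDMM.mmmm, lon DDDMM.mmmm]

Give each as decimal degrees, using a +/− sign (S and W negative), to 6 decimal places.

1. 4.524777, 130.064600
2. -38.772920, 104.270050
3. -61.661200, 46.803056
4. 54.648265, -63.631668
5. -58.881942, -146.776448

Point 1:
  φ: degrees = first 2 digits = 4, minutes = 31.4866; 4 + 31.4866/60 = 4.5247767
  N ⇒ keep positive
  Lon: degrees = first 3 digits = 130, minutes = 3.876; 130 + 3.876/60 = 130.0646000
  E ⇒ keep positive
Point 2:
  Lat: degrees = first 2 digits = 38, minutes = 46.3752; 38 + 46.3752/60 = 38.7729200
  S ⇒ negate
  Longitude: split at 3 digits → 104° and 16.203′; 104 + 16.203/60 = 104.2700500
  E → positive
Point 3:
  Latitude: 61 + 39/60 + 40.32/3600 = 61.6612000
  S ⇒ negate
  Lon: 46 + 48/60 + 11/3600 = 46.8030556
  E → positive
Point 4:
  Lat: degrees = first 2 digits = 54, minutes = 38.8959; 54 + 38.8959/60 = 54.6482650
  N ⇒ keep positive
  λ: degrees = first 3 digits = 63, minutes = 37.9001; 63 + 37.9001/60 = 63.6316683
  W ⇒ negate
Point 5:
  Latitude: split at 2 digits → 58° and 52.9165′; 58 + 52.9165/60 = 58.8819417
  hemisphere S, so the sign is −
  λ: degrees = first 3 digits = 146, minutes = 46.5869; 146 + 46.5869/60 = 146.7764483
  W ⇒ negate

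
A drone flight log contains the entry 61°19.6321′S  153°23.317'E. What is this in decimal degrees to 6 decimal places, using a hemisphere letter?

61.327202° S, 153.388617° E

Lat: 19.6321′ = 0.327202°; total 61.3272017
Lon: 23.317′ = 0.388617°; total 153.3886167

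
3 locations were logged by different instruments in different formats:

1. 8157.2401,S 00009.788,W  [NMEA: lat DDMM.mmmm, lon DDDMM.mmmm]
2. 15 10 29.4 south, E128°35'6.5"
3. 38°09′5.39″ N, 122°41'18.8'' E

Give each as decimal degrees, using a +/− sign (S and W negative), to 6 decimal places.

Point 1:
  Lat: split at 2 digits → 81° and 57.2401′; 81 + 57.2401/60 = 81.9540017
  hemisphere S, so the sign is −
  λ: split at 3 digits → 000° and 9.788′; 0 + 9.788/60 = 0.1631333
  W → negative
Point 2:
  Latitude: 10′ + 29.4″ = 10.49000′; 15 + 10.49000/60 = 15.1748333
  hemisphere S, so the sign is −
  Lon: 128° + 35/60 + 6.5/3600 = 128 + 0.583333 + 0.001806 = 128.5851389
  E ⇒ keep positive
Point 3:
  φ: 38 + 9/60 + 5.39/3600 = 38.1514972
  N → positive
  Longitude: 41′ + 18.8″ = 41.31333′; 122 + 41.31333/60 = 122.6885556
  E → positive

1. -81.954002, -0.163133
2. -15.174833, 128.585139
3. 38.151497, 122.688556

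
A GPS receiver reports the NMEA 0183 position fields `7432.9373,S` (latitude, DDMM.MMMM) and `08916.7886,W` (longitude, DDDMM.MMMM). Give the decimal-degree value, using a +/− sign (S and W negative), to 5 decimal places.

Lat: split at 2 digits → 74° and 32.9373′; 74 + 32.9373/60 = 74.548955
S ⇒ negate
Longitude: degrees = first 3 digits = 89, minutes = 16.7886; 89 + 16.7886/60 = 89.279810
W → negative

-74.54896, -89.27981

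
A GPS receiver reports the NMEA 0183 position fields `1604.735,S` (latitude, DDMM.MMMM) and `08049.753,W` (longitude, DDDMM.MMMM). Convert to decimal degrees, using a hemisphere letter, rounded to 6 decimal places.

Lat: degrees = first 2 digits = 16, minutes = 4.735; 16 + 4.735/60 = 16.0789167
λ: degrees = first 3 digits = 80, minutes = 49.753; 80 + 49.753/60 = 80.8292167

16.078917° S, 80.829217° W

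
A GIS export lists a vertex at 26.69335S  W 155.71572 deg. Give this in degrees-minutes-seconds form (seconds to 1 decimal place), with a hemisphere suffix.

φ: 0.693350 × 60 = 41.60100′ → 41′, remainder × 60 = 36.060″
Longitude: 0.715720 × 60 = 42.94320′ → 42′, remainder × 60 = 56.592″

26°41′36.1″ S, 155°42′56.6″ W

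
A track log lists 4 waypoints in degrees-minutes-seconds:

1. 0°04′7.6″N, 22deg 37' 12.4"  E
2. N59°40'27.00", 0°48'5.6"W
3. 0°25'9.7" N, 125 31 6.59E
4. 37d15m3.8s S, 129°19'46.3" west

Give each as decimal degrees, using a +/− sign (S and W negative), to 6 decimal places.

1. 0.068778, 22.620111
2. 59.674167, -0.801556
3. 0.419361, 125.518497
4. -37.251056, -129.329528

Point 1:
  φ: 0° + 4/60 + 7.6/3600 = 0 + 0.066667 + 0.002111 = 0.0687778
  N → positive
  Longitude: 22 + 37/60 + 12.4/3600 = 22.6201111
  E → positive
Point 2:
  φ: 40′ + 27″ = 40.45000′; 59 + 40.45000/60 = 59.6741667
  N → positive
  λ: 48′ + 5.6″ = 48.09333′; 0 + 48.09333/60 = 0.8015556
  hemisphere W, so the sign is −
Point 3:
  Latitude: 0 + 25/60 + 9.7/3600 = 0.4193611
  N → positive
  Lon: 31′ + 6.59″ = 31.10983′; 125 + 31.10983/60 = 125.5184972
  E → positive
Point 4:
  Lat: 37° + 15/60 + 3.8/3600 = 37 + 0.250000 + 0.001056 = 37.2510556
  S ⇒ negate
  Longitude: 129° + 19/60 + 46.3/3600 = 129 + 0.316667 + 0.012861 = 129.3295278
  W → negative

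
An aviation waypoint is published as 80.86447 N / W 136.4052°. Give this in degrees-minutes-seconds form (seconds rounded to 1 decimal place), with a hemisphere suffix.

Lat: whole degrees 80; 51.86820′ → 51′ and 52.092″
Lon: 0.405200 × 60 = 24.31200′ → 24′, remainder × 60 = 18.720″

80°51′52.1″ N, 136°24′18.7″ W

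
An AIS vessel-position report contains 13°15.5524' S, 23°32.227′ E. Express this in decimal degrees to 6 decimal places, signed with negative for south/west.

Latitude: 15.5524′ = 0.259207°; total 13.2592067
S ⇒ negate
Lon: 23 + 32.227/60 = 23.5371167
E ⇒ keep positive

-13.259207, 23.537117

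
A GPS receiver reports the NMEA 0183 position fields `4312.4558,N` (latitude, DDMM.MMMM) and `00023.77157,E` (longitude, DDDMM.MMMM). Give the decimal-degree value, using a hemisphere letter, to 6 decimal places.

φ: degrees = first 2 digits = 43, minutes = 12.4558; 43 + 12.4558/60 = 43.2075967
Lon: split at 3 digits → 000° and 23.77157′; 0 + 23.77157/60 = 0.3961928

43.207597° N, 0.396193° E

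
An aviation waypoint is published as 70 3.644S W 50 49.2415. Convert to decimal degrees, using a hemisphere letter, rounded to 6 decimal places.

70.060733° S, 50.820692° W

Lat: 70 + 3.644/60 = 70.0607333
λ: 49.2415′ = 0.820692°; total 50.8206917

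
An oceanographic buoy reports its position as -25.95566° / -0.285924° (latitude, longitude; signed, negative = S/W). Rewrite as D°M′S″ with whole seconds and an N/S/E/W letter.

25°57′20″ S, 0°17′9″ W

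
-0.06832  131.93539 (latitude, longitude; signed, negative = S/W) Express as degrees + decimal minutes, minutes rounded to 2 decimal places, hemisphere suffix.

Latitude is negative → S; |value| = 0.068320
Latitude: 0° + 0.068320 × 60 = 0° 4.0992′
Lon: fractional part 0.935390 → 56.1234 minutes

0° 4.10′ S, 131° 56.12′ E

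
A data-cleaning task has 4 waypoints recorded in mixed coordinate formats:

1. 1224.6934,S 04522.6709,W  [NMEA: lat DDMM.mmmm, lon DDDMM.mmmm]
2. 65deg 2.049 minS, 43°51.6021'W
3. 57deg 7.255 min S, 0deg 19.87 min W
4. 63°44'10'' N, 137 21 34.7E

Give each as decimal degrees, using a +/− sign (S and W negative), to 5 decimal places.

Point 1:
  φ: split at 2 digits → 12° and 24.6934′; 12 + 24.6934/60 = 12.411557
  hemisphere S, so the sign is −
  Longitude: split at 3 digits → 045° and 22.6709′; 45 + 22.6709/60 = 45.377848
  W ⇒ negate
Point 2:
  Latitude: 65 + 2.049/60 = 65.034150
  hemisphere S, so the sign is −
  Longitude: 43 + 51.6021/60 = 43.860035
  hemisphere W, so the sign is −
Point 3:
  φ: 7.255′ = 0.120917°; total 57.120917
  S ⇒ negate
  λ: 19.87′ = 0.331167°; total 0.331167
  W ⇒ negate
Point 4:
  Lat: 63° + 44/60 + 10/3600 = 63 + 0.733333 + 0.002778 = 63.736111
  N ⇒ keep positive
  λ: 137° + 21/60 + 34.7/3600 = 137 + 0.350000 + 0.009639 = 137.359639
  E ⇒ keep positive

1. -12.41156, -45.37785
2. -65.03415, -43.86004
3. -57.12092, -0.33117
4. 63.73611, 137.35964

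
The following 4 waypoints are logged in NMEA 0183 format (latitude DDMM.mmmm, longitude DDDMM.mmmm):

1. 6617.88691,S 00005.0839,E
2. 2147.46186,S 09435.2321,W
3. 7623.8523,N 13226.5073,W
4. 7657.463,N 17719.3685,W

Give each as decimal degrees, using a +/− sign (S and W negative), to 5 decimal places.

1. -66.29812, 0.08473
2. -21.79103, -94.58720
3. 76.39754, -132.44179
4. 76.95772, -177.32281

Point 1:
  φ: degrees = first 2 digits = 66, minutes = 17.88691; 66 + 17.88691/60 = 66.298115
  S → negative
  λ: split at 3 digits → 000° and 5.0839′; 0 + 5.0839/60 = 0.084732
  E → positive
Point 2:
  Latitude: split at 2 digits → 21° and 47.46186′; 21 + 47.46186/60 = 21.791031
  hemisphere S, so the sign is −
  Lon: degrees = first 3 digits = 94, minutes = 35.2321; 94 + 35.2321/60 = 94.587202
  W → negative
Point 3:
  φ: split at 2 digits → 76° and 23.8523′; 76 + 23.8523/60 = 76.397538
  N → positive
  λ: degrees = first 3 digits = 132, minutes = 26.5073; 132 + 26.5073/60 = 132.441788
  W ⇒ negate
Point 4:
  φ: split at 2 digits → 76° and 57.463′; 76 + 57.463/60 = 76.957717
  N ⇒ keep positive
  λ: degrees = first 3 digits = 177, minutes = 19.3685; 177 + 19.3685/60 = 177.322808
  W → negative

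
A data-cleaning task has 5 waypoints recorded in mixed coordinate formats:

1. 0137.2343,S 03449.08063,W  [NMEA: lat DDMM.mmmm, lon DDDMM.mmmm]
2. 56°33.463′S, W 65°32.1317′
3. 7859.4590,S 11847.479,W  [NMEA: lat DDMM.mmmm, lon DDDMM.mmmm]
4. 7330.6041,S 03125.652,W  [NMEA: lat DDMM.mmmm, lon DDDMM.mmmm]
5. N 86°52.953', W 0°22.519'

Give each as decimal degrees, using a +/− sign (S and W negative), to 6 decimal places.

Point 1:
  Latitude: degrees = first 2 digits = 1, minutes = 37.2343; 1 + 37.2343/60 = 1.6205717
  hemisphere S, so the sign is −
  Lon: degrees = first 3 digits = 34, minutes = 49.08063; 34 + 49.08063/60 = 34.8180105
  W → negative
Point 2:
  Latitude: 33.463′ = 0.557717°; total 56.5577167
  S ⇒ negate
  Lon: 65 + 32.1317/60 = 65.5355283
  hemisphere W, so the sign is −
Point 3:
  φ: degrees = first 2 digits = 78, minutes = 59.459; 78 + 59.459/60 = 78.9909833
  S ⇒ negate
  λ: split at 3 digits → 118° and 47.479′; 118 + 47.479/60 = 118.7913167
  hemisphere W, so the sign is −
Point 4:
  φ: degrees = first 2 digits = 73, minutes = 30.6041; 73 + 30.6041/60 = 73.5100683
  hemisphere S, so the sign is −
  Longitude: degrees = first 3 digits = 31, minutes = 25.652; 31 + 25.652/60 = 31.4275333
  W → negative
Point 5:
  Lat: 86 + 52.953/60 = 86.8825500
  N ⇒ keep positive
  λ: 22.519′ = 0.375317°; total 0.3753167
  W → negative

1. -1.620572, -34.818011
2. -56.557717, -65.535528
3. -78.990983, -118.791317
4. -73.510068, -31.427533
5. 86.882550, -0.375317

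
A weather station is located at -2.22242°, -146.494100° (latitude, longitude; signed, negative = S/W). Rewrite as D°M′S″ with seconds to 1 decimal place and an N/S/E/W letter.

2°13′20.7″ S, 146°29′38.8″ W

Latitude is negative → S; |value| = 2.222420
Latitude: 0.222420 × 60 = 13.34520′ → 13′, remainder × 60 = 20.712″
Longitude is negative → W; |value| = 146.494100
Lon: whole degrees 146; 29.64600′ → 29′ and 38.760″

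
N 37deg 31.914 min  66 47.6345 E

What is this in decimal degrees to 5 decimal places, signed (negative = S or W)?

φ: 31.914′ = 0.531900°; total 37.531900
N → positive
λ: 47.6345′ = 0.793908°; total 66.793908
E → positive

37.53190, 66.79391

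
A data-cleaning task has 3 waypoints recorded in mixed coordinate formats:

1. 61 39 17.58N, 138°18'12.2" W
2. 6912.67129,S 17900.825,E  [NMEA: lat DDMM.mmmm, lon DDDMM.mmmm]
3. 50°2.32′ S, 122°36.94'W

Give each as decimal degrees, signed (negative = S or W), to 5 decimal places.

1. 61.65488, -138.30339
2. -69.21119, 179.01375
3. -50.03867, -122.61567

Point 1:
  φ: 39′ + 17.58″ = 39.29300′; 61 + 39.29300/60 = 61.654883
  N → positive
  Longitude: 138° + 18/60 + 12.2/3600 = 138 + 0.300000 + 0.003389 = 138.303389
  W ⇒ negate
Point 2:
  Lat: split at 2 digits → 69° and 12.67129′; 69 + 12.67129/60 = 69.211188
  S → negative
  λ: split at 3 digits → 179° and 0.825′; 179 + 0.825/60 = 179.013750
  E ⇒ keep positive
Point 3:
  φ: 50 + 2.32/60 = 50.038667
  S ⇒ negate
  λ: 36.94′ = 0.615667°; total 122.615667
  hemisphere W, so the sign is −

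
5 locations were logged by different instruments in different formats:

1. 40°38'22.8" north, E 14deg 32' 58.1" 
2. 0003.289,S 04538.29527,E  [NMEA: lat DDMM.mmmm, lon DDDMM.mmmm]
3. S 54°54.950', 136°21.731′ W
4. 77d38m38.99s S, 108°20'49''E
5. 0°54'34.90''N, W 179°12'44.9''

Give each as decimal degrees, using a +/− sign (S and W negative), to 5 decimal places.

Point 1:
  Latitude: 40 + 38/60 + 22.8/3600 = 40.639667
  N → positive
  Lon: 14° + 32/60 + 58.1/3600 = 14 + 0.533333 + 0.016139 = 14.549472
  E → positive
Point 2:
  φ: degrees = first 2 digits = 0, minutes = 3.289; 0 + 3.289/60 = 0.054817
  hemisphere S, so the sign is −
  λ: split at 3 digits → 045° and 38.29527′; 45 + 38.29527/60 = 45.638255
  E → positive
Point 3:
  Lat: 54 + 54.95/60 = 54.915833
  S → negative
  Lon: 21.731′ = 0.362183°; total 136.362183
  W → negative
Point 4:
  Lat: 77 + 38/60 + 38.99/3600 = 77.644164
  S → negative
  Longitude: 108° + 20/60 + 49/3600 = 108 + 0.333333 + 0.013611 = 108.346944
  E → positive
Point 5:
  Latitude: 0° + 54/60 + 34.9/3600 = 0 + 0.900000 + 0.009694 = 0.909694
  N ⇒ keep positive
  Longitude: 179° + 12/60 + 44.9/3600 = 179 + 0.200000 + 0.012472 = 179.212472
  W → negative

1. 40.63967, 14.54947
2. -0.05482, 45.63825
3. -54.91583, -136.36218
4. -77.64416, 108.34694
5. 0.90969, -179.21247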